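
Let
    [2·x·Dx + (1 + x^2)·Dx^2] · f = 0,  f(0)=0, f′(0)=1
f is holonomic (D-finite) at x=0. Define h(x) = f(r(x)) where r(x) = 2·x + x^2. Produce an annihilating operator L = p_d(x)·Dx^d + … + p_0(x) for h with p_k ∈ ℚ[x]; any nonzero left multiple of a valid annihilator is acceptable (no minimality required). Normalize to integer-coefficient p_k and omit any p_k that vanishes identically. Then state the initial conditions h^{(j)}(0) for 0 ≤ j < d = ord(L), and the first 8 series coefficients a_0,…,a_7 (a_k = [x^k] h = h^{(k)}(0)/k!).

L = (-1 + 8·x + 16·x^2 + 12·x^3 + 3·x^4)·Dx + (1 + x + 4·x^2 + 8·x^3 + 5·x^4 + x^5)·Dx^2  (order 2).
h: a_k = 0, 2, 1, -8/3, -4, 22/5, 47/3, -16/7, …
ICs: h(0) = 0, h′(0) = 2.

f: a_k = 0, 1, 0, -1/3, 0, 1/5, 0, -1/7, …
h₀=f(r): pull back L_f along r ⇒ L₀.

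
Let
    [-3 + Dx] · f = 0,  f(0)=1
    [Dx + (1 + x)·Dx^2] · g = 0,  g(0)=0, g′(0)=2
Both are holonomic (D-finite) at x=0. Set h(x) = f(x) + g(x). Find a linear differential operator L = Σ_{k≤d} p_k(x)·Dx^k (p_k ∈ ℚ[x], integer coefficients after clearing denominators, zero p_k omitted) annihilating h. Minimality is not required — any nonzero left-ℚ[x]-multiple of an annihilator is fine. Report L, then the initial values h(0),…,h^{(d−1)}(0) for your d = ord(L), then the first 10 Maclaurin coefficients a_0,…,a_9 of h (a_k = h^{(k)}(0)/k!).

f: a_k = 1, 3, 9/2, 9/2, 27/8, 81/40, 81/80, 243/560, 729/4480, 243/4480, …
g: a_k = 0, 2, -1, 2/3, -1/2, 2/5, -1/3, 2/7, -1/4, 2/9, …
Sum ⇒ L₀ = lclm(L_f,L_g) in ℚ(x)⟨Dx⟩.
L = (-15 - 9·x)·Dx + (-7 - 18·x - 9·x^2)·Dx^2 + (4 + 7·x + 3·x^2)·Dx^3  (order 3).
h: a_k = 1, 5, 7/2, 31/6, 23/8, 97/40, 163/240, 403/560, -391/4480, 11147/40320, …
ICs: h(0) = 1, h′(0) = 5, h′′(0) = 7.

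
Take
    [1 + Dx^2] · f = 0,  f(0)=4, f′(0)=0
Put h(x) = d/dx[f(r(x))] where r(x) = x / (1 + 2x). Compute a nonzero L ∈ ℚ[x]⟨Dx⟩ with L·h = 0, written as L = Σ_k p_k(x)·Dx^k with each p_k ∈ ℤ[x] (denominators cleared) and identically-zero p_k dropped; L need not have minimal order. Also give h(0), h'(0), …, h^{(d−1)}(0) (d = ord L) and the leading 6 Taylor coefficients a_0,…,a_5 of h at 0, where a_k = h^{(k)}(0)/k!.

f: a_k = 4, 0, -2, 0, 1/6, 0, …
L₀ from L_f via x↦r, Dx↦r'^{-1}Dx.
h₀' ⇒ L via d/dx closure of L₀.
L = (25 + 96·x + 96·x^2) + (12 + 72·x + 144·x^2 + 96·x^3)·Dx + (1 + 8·x + 24·x^2 + 32·x^3 + 16·x^4)·Dx^2  (order 2).
h: a_k = 0, -4, 24, -286/3, 940/3, -27601/30, …
ICs: h(0) = 0, h′(0) = -4.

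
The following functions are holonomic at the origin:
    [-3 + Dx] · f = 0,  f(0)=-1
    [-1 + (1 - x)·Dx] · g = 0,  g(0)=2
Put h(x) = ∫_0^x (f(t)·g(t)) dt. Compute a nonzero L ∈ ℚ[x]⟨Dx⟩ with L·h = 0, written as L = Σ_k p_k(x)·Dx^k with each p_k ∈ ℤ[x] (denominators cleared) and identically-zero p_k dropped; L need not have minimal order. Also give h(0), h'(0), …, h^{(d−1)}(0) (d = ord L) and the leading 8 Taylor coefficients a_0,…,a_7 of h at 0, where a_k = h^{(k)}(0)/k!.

L = (4 - 3·x)·Dx + (-1 + x)·Dx^2  (order 2).
h: a_k = 0, -2, -4, -17/3, -13/2, -131/20, -92/15, -1553/280, …
ICs: h(0) = 0, h′(0) = -2.

f: a_k = -1, -3, -9/2, -9/2, -27/8, -81/40, -81/80, -243/560, …
g: a_k = 2, 2, 2, 2, 2, 2, 2, 2, …
h₀=f·g: eliminate ⇒ L₀, order ≤ 1·1.
Integrate: L := L₀·Dx.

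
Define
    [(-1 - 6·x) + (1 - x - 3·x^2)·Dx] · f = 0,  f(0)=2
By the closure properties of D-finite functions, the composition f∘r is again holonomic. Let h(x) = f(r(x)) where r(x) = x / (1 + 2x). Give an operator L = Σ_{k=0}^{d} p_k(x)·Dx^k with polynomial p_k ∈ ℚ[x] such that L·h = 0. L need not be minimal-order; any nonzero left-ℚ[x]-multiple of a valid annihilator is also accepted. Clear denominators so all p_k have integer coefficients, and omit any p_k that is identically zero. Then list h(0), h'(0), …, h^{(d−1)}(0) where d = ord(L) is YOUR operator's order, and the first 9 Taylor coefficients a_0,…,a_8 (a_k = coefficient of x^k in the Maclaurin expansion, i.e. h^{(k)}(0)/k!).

f: a_k = 2, 2, 8, 14, 38, 80, 194, 434, 1016, …
L₀ from L_f via x↦r, Dx↦r'^{-1}Dx.
L = (1 + 8·x) + (-1 - 5·x - 5·x^2 + 2·x^3)·Dx  (order 1).
h: a_k = 2, 2, 4, -10, 34, -112, 370, -1222, 4036, …
ICs: h(0) = 2.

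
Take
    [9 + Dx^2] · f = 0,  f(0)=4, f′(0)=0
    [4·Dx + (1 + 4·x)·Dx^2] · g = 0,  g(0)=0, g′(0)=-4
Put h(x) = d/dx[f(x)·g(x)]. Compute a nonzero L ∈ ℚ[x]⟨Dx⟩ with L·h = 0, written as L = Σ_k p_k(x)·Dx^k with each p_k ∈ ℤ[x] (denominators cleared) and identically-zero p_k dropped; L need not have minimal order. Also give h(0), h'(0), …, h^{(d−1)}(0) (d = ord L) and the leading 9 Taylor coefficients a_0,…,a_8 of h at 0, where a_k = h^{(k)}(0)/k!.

L = (-153603 - 635688·x - 3184272·x^2 - 4292352·x^3 + 12503808·x^4 + 40310784·x^5 + 26873856·x^6) + (-47736 - 304992·x - 311040·x^2 + 2073600·x^3 + 7464960·x^4 + 5971968·x^5)·Dx + (-19110 - 88272·x - 352800·x^2 + 41472·x^3 + 3773952·x^4 + 8957952·x^5 + 5971968·x^6)·Dx^2 + (-5304 - 33888·x - 34560·x^2 + 230400·x^3 + 829440·x^4 + 663552·x^5)·Dx^3 + (-227 - 1960·x + 112·x^2 + 57600·x^3 + 264960·x^4 + 497664·x^5 + 331776·x^6)·Dx^4  (order 4).
h: a_k = -16, 64, -40, 448, -2446, 10120, -208169/5, 852464/5, -194189089/280, …
ICs: h(0) = -16, h′(0) = 64, h′′(0) = -80, h′′′(0) = 2688.

f: a_k = 4, 0, -18, 0, 27/2, 0, -81/20, 0, 729/1120, …
g: a_k = 0, -4, 8, -64/3, 64, -1024/5, 2048/3, -16384/7, 8192, …
Sym-product of L_f,L_g gives L₀ (≤ ord 4).
Differentiate: ansatz ord ≤ ord L₀ ⇒ L.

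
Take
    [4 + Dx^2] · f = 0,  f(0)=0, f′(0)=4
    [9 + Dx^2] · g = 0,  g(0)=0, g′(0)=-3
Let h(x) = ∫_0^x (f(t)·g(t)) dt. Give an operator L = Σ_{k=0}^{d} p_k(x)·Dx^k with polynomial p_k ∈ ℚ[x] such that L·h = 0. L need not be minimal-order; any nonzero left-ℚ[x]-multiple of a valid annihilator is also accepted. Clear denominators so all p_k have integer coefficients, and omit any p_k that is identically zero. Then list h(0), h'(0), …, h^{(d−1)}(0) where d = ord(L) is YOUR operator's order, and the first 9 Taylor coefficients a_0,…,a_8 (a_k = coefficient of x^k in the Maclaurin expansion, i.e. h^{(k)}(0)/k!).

L = 25·Dx + 26·Dx^3 + Dx^5  (order 5).
h: a_k = 0, 0, 0, -4, 0, 26/5, 0, -31/10, 0, …
ICs: h(0) = 0, h′(0) = 0, h′′(0) = 0, h′′′(0) = -24, h′′′′(0) = 0.

f: a_k = 0, 4, 0, -8/3, 0, 8/15, 0, -16/315, 0, …
g: a_k = 0, -3, 0, 9/2, 0, -81/40, 0, 243/560, 0, …
Product ⇒ symmetric product L₀, ord ≤ 4.
h=∫h₀ ⇒ L = L₀·Dx.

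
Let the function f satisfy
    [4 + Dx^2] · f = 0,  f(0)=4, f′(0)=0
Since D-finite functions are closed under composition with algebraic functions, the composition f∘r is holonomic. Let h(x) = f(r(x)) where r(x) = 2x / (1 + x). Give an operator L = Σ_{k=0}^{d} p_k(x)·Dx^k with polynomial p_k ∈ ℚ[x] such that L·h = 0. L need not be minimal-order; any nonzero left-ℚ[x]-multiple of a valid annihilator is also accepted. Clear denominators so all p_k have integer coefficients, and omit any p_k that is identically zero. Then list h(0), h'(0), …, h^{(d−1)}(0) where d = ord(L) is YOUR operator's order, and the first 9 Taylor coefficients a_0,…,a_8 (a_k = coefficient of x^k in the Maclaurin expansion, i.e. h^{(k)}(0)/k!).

f: a_k = 4, 0, -8, 0, 8/3, 0, -16/45, 0, 8/315, …
h₀=f(r): pull back L_f along r ⇒ L₀.
L = 16 + (2 + 6·x + 6·x^2 + 2·x^3)·Dx + (1 + 4·x + 6·x^2 + 4·x^3 + x^4)·Dx^2  (order 2).
h: a_k = 4, 0, -32, 64, -160/3, -128/3, 10976/45, -2624/5, 50272/63, …
ICs: h(0) = 4, h′(0) = 0.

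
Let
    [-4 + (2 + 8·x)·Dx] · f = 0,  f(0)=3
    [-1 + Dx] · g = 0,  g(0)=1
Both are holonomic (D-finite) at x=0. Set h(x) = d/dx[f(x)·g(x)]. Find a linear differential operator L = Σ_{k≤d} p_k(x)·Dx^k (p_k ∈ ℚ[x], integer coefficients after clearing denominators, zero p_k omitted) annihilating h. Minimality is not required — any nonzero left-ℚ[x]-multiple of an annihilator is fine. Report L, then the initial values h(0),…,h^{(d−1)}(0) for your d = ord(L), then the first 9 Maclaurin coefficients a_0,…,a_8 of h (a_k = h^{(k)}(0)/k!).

f: a_k = 3, 6, -6, 12, -30, 84, -252, 792, -2574, …
g: a_k = 1, 1, 1/2, 1/6, 1/24, 1/120, 1/720, 1/5040, 1/40320, …
f·g: L₀ = L_f ⊗_s L_g, ord ≤ 1·1.
h₀' ⇒ L via d/dx closure of L₀.
L = (1 + 24·x + 16·x^2) + (-3 - 16·x - 16·x^2)·Dx  (order 1).
h: a_k = 9, 3, 57/2, -159/2, 2371/8, -43487/40, 323377/80, -25470911/1680, 769700611/13440, …
ICs: h(0) = 9.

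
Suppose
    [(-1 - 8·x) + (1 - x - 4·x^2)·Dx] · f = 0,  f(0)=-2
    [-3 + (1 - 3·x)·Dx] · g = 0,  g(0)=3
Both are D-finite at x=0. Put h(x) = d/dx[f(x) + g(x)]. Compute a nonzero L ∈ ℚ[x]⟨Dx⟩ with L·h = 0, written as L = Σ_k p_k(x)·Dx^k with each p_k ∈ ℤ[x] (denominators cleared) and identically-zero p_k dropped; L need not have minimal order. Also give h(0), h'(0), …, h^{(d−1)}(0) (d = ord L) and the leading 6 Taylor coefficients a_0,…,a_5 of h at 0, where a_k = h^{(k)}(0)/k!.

L = (54 - 288·x + 1728·x^2 - 2304·x^3 + 1728·x^4) + (-42·x - 144·x^2 + 1248·x^3 - 2088·x^4 + 1728·x^5)·Dx + (-1 + 16·x - 71·x^2 + 96·x^3 + 72·x^4 - 312·x^5 + 288·x^6)·Dx^2  (order 2).
h: a_k = 7, 34, 189, 740, 2995, 10950, …
ICs: h(0) = 7, h′(0) = 34.

f: a_k = -2, -2, -10, -18, -58, -130, …
g: a_k = 3, 9, 27, 81, 243, 729, …
f+g: L₀ = lclm(L_f,L_g), ord ≤ 1+1.
Derive L from L₀ (diff closure).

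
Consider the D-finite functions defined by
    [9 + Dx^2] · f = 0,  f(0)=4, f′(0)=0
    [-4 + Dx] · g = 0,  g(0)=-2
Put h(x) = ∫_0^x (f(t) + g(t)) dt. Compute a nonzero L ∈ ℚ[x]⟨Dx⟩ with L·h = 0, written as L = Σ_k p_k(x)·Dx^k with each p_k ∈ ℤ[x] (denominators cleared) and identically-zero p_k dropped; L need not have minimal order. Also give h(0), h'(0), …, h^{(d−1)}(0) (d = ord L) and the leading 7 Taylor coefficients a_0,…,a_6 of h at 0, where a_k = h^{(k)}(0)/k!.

L = -36·Dx + 9·Dx^2 - 4·Dx^3 + Dx^4  (order 4).
h: a_k = 0, 2, -4, -34/3, -16/3, -47/30, -128/45, …
ICs: h(0) = 0, h′(0) = 2, h′′(0) = -8, h′′′(0) = -68.

f: a_k = 4, 0, -18, 0, 27/2, 0, -81/20, …
g: a_k = -2, -8, -16, -64/3, -64/3, -256/15, -512/45, …
L₀ := lclm(L_f,L_g); ord L₀ ≤ 2+1.
Integrate: L := L₀·Dx.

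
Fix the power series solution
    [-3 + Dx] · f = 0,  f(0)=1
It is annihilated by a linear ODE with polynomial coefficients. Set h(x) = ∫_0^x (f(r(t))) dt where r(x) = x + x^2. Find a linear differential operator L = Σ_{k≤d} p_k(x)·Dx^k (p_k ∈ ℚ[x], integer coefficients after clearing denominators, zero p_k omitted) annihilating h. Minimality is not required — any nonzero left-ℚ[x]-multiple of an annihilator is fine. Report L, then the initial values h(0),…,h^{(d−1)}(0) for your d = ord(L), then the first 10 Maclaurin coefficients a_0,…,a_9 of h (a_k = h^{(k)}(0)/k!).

f: a_k = 1, 3, 9/2, 9/2, 27/8, 81/40, 81/80, 243/560, 729/4480, 243/4480, …
f∘r: x↦r, Dx↦Dx/r' in L_f ⇒ L₀.
h=∫₀ˣh₀: take L = L₀·Dx.
L = (-3 - 6·x)·Dx + Dx^2  (order 2).
h: a_k = 0, 1, 3/2, 5/2, 27/8, 171/40, 387/80, 2871/560, 4509/896, 20913/4480, …
ICs: h(0) = 0, h′(0) = 1.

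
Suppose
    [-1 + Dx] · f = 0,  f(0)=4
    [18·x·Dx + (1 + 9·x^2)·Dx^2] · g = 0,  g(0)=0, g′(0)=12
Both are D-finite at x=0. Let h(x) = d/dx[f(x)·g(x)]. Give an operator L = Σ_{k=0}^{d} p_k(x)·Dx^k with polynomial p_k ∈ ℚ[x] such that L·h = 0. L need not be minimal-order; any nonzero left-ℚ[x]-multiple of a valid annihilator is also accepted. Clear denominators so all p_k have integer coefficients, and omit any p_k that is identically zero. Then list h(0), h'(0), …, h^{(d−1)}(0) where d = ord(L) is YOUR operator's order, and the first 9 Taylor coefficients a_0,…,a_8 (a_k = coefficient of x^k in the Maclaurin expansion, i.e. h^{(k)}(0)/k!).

f: a_k = 4, 4, 2, 2/3, 1/6, 1/30, 1/180, 1/1260, 1/10080, …
g: a_k = 0, 12, 0, -36, 0, 972/5, 0, -8748/7, 0, …
L₀ := L_f ⊗_s L_g (sym. prod.), ord ≤ 2.
h₀' ⇒ L via d/dx closure of L₀.
L = (-17 - 36·x + 504·x^2 - 324·x^3 + 81·x^4) + (16 + 54·x - 522·x^2 + 486·x^3 - 162·x^4)·Dx + (1 - 18·x + 18·x^2 - 162·x^3 + 81·x^4)·Dx^2  (order 2).
h: a_k = 48, 96, -360, -544, 3538, 4524, -484679/15, -4091176/105, 81962427/280, …
ICs: h(0) = 48, h′(0) = 96.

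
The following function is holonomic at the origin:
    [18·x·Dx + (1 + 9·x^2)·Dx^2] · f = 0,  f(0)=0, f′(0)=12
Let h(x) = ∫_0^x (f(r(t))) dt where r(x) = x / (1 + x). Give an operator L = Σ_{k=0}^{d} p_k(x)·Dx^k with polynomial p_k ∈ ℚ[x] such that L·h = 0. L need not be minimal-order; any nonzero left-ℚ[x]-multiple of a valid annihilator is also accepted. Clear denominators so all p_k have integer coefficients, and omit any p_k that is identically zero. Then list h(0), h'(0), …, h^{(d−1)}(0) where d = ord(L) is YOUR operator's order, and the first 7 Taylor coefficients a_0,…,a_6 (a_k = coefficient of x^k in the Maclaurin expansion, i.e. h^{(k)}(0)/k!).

L = (2 + 20·x)·Dx^2 + (1 + 2·x + 10·x^2)·Dx^3  (order 3).
h: a_k = 0, 0, 6, -4, -6, 96/5, -8/5, …
ICs: h(0) = 0, h′(0) = 0, h′′(0) = 12.

f: a_k = 0, 12, 0, -36, 0, 972/5, 0, …
Substitute x→r, Dx→(1/r')Dx; clear ⇒ L₀.
Integrate: L := L₀·Dx.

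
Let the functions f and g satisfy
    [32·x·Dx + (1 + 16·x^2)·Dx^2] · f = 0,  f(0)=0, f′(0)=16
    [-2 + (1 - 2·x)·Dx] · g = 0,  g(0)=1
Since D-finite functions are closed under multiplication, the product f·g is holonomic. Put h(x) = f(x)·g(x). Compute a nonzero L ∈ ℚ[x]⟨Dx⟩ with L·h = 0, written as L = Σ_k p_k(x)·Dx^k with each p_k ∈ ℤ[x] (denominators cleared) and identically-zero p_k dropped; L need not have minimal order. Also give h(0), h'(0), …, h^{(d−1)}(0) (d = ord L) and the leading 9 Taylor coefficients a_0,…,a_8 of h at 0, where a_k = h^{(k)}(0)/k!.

L = 64·x + (4 - 32·x + 128·x^2)·Dx + (-1 + 2·x - 16·x^2 + 32·x^3)·Dx^2  (order 2).
h: a_k = 0, 16, 32, -64/3, -128/3, 11008/15, 22016/15, -674816/105, -1349632/105, …
ICs: h(0) = 0, h′(0) = 16.

f: a_k = 0, 16, 0, -256/3, 0, 4096/5, 0, -65536/7, 0, …
g: a_k = 1, 2, 4, 8, 16, 32, 64, 128, 256, …
Sym-product of L_f,L_g gives L₀ (≤ ord 2).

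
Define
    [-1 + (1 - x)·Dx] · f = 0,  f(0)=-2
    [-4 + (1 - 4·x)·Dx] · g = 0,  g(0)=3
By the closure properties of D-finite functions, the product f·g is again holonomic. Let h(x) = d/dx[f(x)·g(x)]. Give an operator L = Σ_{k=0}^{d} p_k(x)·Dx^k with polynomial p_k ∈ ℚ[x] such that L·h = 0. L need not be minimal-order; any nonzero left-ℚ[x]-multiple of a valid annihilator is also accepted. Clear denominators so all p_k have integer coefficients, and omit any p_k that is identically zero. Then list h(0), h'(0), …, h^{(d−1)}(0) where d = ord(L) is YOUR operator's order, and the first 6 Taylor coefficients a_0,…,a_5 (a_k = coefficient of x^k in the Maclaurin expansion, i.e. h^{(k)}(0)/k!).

f: a_k = -2, -2, -2, -2, -2, -2, …
g: a_k = 3, 12, 48, 192, 768, 3072, …
Product ⇒ symmetric product L₀, ord ≤ 1.
h=h₀': d/dx-closure on L₀ ⇒ L.
L = (42 - 120·x + 96·x^2) + (-5 + 33·x - 60·x^2 + 32·x^3)·Dx  (order 1).
h: a_k = -30, -252, -1530, -8184, -40950, -196596, …
ICs: h(0) = -30.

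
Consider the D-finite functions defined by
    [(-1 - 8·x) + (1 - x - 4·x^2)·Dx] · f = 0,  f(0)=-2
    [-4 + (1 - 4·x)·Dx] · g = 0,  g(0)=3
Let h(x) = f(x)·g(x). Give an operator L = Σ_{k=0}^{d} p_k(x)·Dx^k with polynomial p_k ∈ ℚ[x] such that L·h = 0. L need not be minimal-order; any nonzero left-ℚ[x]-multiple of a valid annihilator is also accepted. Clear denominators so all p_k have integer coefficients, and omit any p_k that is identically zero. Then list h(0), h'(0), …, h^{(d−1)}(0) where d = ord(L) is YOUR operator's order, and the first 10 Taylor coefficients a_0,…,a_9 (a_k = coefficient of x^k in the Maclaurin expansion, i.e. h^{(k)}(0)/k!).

L = (-5 + 48·x^2) + (1 - 5·x + 16·x^3)·Dx  (order 1).
h: a_k = -6, -30, -150, -654, -2790, -11550, -47286, -191790, -774150, -3114174, …
ICs: h(0) = -6.

f: a_k = -2, -2, -10, -18, -58, -130, -362, -882, -2330, -5858, …
g: a_k = 3, 12, 48, 192, 768, 3072, 12288, 49152, 196608, 786432, …
L₀ := L_f ⊗_s L_g (sym. prod.), ord ≤ 1.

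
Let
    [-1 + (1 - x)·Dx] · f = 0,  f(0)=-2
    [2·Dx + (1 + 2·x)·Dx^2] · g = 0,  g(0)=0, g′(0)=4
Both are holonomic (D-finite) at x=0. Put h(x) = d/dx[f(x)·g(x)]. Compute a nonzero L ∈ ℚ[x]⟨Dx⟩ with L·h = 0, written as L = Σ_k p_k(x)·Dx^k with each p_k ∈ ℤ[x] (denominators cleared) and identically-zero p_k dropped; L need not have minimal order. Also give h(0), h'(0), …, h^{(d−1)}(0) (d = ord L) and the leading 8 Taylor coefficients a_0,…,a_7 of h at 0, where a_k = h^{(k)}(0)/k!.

f: a_k = -2, -2, -2, -2, -2, -2, -2, -2, …
g: a_k = 0, 4, -4, 16/3, -8, 64/5, -64/3, 256/7, …
f·g: L₀ = L_f ⊗_s L_g, ord ≤ 1·2.
Differentiate: ansatz ord ≤ ord L₀ ⇒ L.
L = 8 + (-1 + 10·x)·Dx + (-1 - x + 2·x^2)·Dx^2  (order 2).
h: a_k = -8, 0, -32, 64/3, -304/3, 672/5, -1776/5, 21632/35, …
ICs: h(0) = -8, h′(0) = 0.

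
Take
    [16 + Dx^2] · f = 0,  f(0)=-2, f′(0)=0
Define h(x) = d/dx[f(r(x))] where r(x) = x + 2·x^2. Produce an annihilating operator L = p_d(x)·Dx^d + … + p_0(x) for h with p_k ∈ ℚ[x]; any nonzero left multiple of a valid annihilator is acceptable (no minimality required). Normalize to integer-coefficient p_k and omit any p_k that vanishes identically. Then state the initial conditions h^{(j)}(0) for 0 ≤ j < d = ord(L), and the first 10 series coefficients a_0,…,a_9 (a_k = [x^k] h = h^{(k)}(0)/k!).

L = (64 + 256·x + 1536·x^2 + 4096·x^3 + 4096·x^4) + (-12 - 48·x)·Dx + (1 + 8·x + 16·x^2)·Dx^2  (order 2).
h: a_k = 0, 32, 192, 512/3, -2560/3, -45056/15, -57344/15, 851968/315, 557056/35, 67108864/2835, …
ICs: h(0) = 0, h′(0) = 32.

f: a_k = -2, 0, 16, 0, -64/3, 0, 512/45, 0, -1024/315, 0, …
Change of var in L_f (x↦r) gives L₀.
Derive L from L₀ (diff closure).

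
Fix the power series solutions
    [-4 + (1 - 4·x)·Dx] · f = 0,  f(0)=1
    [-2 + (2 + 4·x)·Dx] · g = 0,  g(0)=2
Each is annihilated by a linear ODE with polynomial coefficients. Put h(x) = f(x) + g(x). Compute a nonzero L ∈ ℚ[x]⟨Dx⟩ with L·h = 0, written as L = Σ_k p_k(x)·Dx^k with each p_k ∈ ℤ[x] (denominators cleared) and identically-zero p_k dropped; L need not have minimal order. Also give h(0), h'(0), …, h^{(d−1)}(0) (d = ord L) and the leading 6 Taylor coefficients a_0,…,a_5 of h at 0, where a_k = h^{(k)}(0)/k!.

L = (-12 - 16·x) + (11 + 40·x + 48·x^2)·Dx + (-1 - 2·x + 16·x^2 + 32·x^3)·Dx^2  (order 2).
h: a_k = 3, 6, 15, 65, 1019/4, 4103/4, …
ICs: h(0) = 3, h′(0) = 6.

f: a_k = 1, 4, 16, 64, 256, 1024, …
g: a_k = 2, 2, -1, 1, -5/4, 7/4, …
Weyl lclm of L_f,L_g ⇒ L₀ (ord ≤ 2).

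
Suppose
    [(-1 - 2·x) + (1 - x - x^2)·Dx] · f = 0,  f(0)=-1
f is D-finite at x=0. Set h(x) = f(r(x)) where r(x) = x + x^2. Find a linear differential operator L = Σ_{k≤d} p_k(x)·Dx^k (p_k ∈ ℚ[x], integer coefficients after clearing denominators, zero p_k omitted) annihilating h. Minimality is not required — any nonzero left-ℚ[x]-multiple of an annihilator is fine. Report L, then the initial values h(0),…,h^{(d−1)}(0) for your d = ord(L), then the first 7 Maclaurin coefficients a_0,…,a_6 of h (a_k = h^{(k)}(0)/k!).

f: a_k = -1, -1, -2, -3, -5, -8, -13, …
Substitute x→r, Dx→(1/r')Dx; clear ⇒ L₀.
L = (1 + 4·x + 6·x^2 + 4·x^3) + (-1 + x + 2·x^2 + 2·x^3 + x^4)·Dx  (order 1).
h: a_k = -1, -1, -3, -7, -16, -37, -86, …
ICs: h(0) = -1.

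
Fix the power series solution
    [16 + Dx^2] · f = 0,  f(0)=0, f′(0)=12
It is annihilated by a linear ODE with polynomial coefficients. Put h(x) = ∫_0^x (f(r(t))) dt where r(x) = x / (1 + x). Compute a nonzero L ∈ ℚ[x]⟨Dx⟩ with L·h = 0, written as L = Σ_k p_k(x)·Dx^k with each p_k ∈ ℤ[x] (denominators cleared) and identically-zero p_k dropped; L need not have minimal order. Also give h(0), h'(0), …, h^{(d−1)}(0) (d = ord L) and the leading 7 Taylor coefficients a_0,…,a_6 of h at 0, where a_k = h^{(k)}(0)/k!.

f: a_k = 0, 12, 0, -32, 0, 128/5, 0, …
Substitute x→r, Dx→(1/r')Dx; clear ⇒ L₀.
∫: right-multiply L₀ by Dx.
L = 16·Dx + (2 + 6·x + 6·x^2 + 2·x^3)·Dx^2 + (1 + 4·x + 6·x^2 + 4·x^3 + x^4)·Dx^3  (order 3).
h: a_k = 0, 0, 6, -4, -5, 84/5, -386/15, …
ICs: h(0) = 0, h′(0) = 0, h′′(0) = 12.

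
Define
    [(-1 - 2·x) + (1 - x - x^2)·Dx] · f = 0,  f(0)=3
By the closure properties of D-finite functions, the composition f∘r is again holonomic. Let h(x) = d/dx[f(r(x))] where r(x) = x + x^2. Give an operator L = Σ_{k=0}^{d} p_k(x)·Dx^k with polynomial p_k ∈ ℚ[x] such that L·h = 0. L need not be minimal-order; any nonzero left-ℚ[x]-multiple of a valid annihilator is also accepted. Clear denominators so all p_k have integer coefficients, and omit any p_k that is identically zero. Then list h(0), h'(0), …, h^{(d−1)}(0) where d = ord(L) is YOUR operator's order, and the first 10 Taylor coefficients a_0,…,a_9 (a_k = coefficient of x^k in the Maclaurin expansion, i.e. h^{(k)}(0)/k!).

L = (6 + 24·x + 48·x^2 + 68·x^3 + 84·x^4 + 60·x^5 + 20·x^6) + (-1 - 3·x + 12·x^3 + 25·x^4 + 24·x^5 + 14·x^6 + 4·x^7)·Dx  (order 1).
h: a_k = 3, 18, 63, 192, 555, 1548, 4179, 11064, 28836, 74220, …
ICs: h(0) = 3.

f: a_k = 3, 3, 6, 9, 15, 24, 39, 63, 102, 165, …
L₀ from L_f via x↦r, Dx↦r'^{-1}Dx.
Differentiate: ansatz ord ≤ ord L₀ ⇒ L.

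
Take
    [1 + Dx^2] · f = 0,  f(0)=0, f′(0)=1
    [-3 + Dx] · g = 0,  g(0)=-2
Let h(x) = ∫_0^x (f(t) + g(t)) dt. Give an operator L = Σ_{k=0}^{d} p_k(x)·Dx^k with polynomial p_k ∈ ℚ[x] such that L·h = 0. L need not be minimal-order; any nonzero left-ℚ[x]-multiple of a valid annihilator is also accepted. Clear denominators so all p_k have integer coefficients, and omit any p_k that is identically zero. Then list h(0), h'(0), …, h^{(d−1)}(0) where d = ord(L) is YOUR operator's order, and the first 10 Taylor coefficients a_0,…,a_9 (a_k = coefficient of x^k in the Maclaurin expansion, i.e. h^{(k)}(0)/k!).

f: a_k = 0, 1, 0, -1/6, 0, 1/120, 0, -1/5040, 0, 1/362880, …
g: a_k = -2, -6, -9, -9, -27/4, -81/20, -81/40, -243/280, -729/2240, -243/2240, …
L₀ := lclm(L_f,L_g); ord L₀ ≤ 2+1.
h=∫₀ˣh₀: take L = L₀·Dx.
L = -3·Dx + Dx^2 - 3·Dx^3 + Dx^4  (order 4).
h: a_k = 0, -2, -5/2, -3, -55/24, -27/20, -97/144, -81/280, -125/1152, -81/2240, …
ICs: h(0) = 0, h′(0) = -2, h′′(0) = -5, h′′′(0) = -18.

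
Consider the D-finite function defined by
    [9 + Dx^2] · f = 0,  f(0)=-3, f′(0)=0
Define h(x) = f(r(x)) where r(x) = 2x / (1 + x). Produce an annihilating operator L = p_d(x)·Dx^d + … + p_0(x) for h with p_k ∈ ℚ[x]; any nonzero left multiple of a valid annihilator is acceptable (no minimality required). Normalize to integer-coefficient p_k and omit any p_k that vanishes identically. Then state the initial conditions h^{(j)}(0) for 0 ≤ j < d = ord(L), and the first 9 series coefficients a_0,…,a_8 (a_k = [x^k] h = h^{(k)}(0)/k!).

L = 36 + (2 + 6·x + 6·x^2 + 2·x^3)·Dx + (1 + 4·x + 6·x^2 + 4·x^3 + x^4)·Dx^2  (order 2).
h: a_k = -3, 0, 54, -108, 0, 432, -5778/5, 8748/5, -9342/7, …
ICs: h(0) = -3, h′(0) = 0.

f: a_k = -3, 0, 27/2, 0, -81/8, 0, 243/80, 0, -2187/4480, …
h₀=f(r): pull back L_f along r ⇒ L₀.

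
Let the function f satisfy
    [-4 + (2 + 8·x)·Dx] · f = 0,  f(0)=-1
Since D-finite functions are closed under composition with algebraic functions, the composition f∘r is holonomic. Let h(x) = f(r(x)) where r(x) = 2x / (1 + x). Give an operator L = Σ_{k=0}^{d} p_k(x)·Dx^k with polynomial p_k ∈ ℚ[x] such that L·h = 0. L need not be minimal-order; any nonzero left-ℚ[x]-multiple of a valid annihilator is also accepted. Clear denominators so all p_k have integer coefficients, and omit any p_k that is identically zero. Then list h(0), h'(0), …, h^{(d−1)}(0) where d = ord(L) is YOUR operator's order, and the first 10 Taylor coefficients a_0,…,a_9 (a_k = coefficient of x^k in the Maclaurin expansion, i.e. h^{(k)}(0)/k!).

L = -4 + (1 + 10·x + 9·x^2)·Dx  (order 1).
h: a_k = -1, -4, 12, -52, 284, -1764, 11820, -83220, 606780, -4541380, …
ICs: h(0) = -1.

f: a_k = -1, -2, 2, -4, 10, -28, 84, -264, 858, -2860, …
f∘r: x↦r, Dx↦Dx/r' in L_f ⇒ L₀.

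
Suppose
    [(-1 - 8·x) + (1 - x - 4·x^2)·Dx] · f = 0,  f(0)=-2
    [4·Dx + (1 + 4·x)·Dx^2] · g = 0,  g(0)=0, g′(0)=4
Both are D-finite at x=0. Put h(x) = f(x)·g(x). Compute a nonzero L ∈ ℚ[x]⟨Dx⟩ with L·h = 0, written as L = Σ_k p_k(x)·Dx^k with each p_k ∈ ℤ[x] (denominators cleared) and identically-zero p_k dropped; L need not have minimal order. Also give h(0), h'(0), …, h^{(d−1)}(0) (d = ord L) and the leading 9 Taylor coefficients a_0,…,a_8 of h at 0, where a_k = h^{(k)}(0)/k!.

f: a_k = -2, -2, -10, -18, -58, -130, -362, -882, -2330, …
g: a_k = 0, 4, -8, 64/3, -64, 1024/5, -2048/3, 16384/7, -8192, …
Product ⇒ symmetric product L₀, ord ≤ 2.
L = (12 + 64·x) + (-2 + 28·x + 80·x^2)·Dx + (-1 - 3·x + 8·x^2 + 16·x^3)·Dx^2  (order 2).
h: a_k = 0, -8, 8, -200/3, 280/3, -8744/15, 17336/15, -41000/7, 1590728/105, …
ICs: h(0) = 0, h′(0) = -8.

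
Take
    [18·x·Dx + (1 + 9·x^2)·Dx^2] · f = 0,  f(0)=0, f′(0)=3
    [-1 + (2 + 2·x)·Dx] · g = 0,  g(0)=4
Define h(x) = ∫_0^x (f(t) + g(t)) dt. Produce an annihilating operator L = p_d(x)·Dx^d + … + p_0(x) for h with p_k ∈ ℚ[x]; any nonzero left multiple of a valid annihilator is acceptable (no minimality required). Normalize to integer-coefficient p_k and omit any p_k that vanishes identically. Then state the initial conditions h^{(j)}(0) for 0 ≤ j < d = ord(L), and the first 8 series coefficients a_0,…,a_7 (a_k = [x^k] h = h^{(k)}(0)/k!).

L = (-36 - 90·x + 972·x^2 + 486·x^3)·Dx^2 + (-75 - 144·x + 1818·x^2 + 3888·x^3 + 1701·x^4)·Dx^3 + (-2 + 70·x + 108·x^2 + 684·x^3 + 1134·x^4 + 486·x^5)·Dx^4  (order 4).
h: a_k = 0, 4, 5/2, -1/6, -35/16, -1/32, 15587/1920, -3/256, …
ICs: h(0) = 0, h′(0) = 4, h′′(0) = 5, h′′′(0) = -1.

f: a_k = 0, 3, 0, -9, 0, 243/5, 0, -2187/7, …
g: a_k = 4, 2, -1/2, 1/4, -5/32, 7/64, -21/256, 33/512, …
Weyl lclm of L_f,L_g ⇒ L₀ (ord ≤ 3).
Integrate: L := L₀·Dx.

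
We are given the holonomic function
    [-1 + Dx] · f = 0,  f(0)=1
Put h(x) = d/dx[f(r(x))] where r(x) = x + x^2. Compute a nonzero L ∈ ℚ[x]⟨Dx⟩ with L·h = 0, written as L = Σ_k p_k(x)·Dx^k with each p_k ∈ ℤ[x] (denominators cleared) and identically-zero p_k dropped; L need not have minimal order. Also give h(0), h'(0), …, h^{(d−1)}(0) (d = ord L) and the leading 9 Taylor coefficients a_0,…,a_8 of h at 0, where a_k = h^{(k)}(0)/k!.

L = (3 + 4·x + 4·x^2) + (-1 - 2·x)·Dx  (order 1).
h: a_k = 1, 3, 7/2, 25/6, 27/8, 331/120, 1303/720, 1979/1680, 5357/8064, …
ICs: h(0) = 1.

f: a_k = 1, 1, 1/2, 1/6, 1/24, 1/120, 1/720, 1/5040, 1/40320, …
h₀=f(r): pull back L_f along r ⇒ L₀.
h=h₀': d/dx-closure on L₀ ⇒ L.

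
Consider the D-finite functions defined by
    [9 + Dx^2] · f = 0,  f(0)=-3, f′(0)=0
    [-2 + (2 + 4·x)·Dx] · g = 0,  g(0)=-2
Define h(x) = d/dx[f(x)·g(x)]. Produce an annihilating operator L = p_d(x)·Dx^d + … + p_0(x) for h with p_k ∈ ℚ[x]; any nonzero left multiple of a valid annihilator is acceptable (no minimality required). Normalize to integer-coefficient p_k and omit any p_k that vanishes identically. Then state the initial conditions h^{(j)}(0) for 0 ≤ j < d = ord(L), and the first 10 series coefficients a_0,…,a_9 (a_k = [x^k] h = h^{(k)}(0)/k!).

L = (14 + 84·x + 192·x^2 + 216·x^3 + 108·x^4) + (-1 - 8·x - 18·x^2 - 12·x^3)·Dx + (1 + 7·x + 19·x^2 + 24·x^3 + 12·x^4)·Dx^2  (order 2).
h: a_k = 6, -60, -72, 120, 60, -216/5, -252/5, 1872/35, -2052/35, 3552/35, …
ICs: h(0) = 6, h′(0) = -60.

f: a_k = -3, 0, 27/2, 0, -81/8, 0, 243/80, 0, -2187/4480, 0, …
g: a_k = -2, -2, 1, -1, 5/4, -7/4, 21/8, -33/8, 429/64, -715/64, …
L₀ := L_f ⊗_s L_g (sym. prod.), ord ≤ 2.
h=h₀': d/dx-closure on L₀ ⇒ L.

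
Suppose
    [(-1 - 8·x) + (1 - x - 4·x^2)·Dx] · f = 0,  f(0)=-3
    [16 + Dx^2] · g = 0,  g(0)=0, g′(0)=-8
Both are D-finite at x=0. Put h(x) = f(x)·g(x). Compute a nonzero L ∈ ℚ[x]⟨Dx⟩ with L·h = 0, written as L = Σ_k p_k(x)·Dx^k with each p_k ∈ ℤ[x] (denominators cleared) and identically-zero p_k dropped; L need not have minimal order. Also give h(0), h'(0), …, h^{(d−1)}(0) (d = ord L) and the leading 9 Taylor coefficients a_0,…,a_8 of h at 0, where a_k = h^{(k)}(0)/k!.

f: a_k = -3, -3, -15, -27, -87, -195, -543, -1323, -3495, …
g: a_k = 0, -8, 0, 64/3, 0, -256/15, 0, 2048/315, 0, …
Product ⇒ symmetric product L₀, ord ≤ 2.
L = (-8 + 16·x + 64·x^2) + (2 + 16·x)·Dx + (-1 + x + 4·x^2)·Dx^2  (order 2).
h: a_k = 0, 24, 24, 56, 152, 2136/5, 5176/5, 286072/105, 720856/105, …
ICs: h(0) = 0, h′(0) = 24.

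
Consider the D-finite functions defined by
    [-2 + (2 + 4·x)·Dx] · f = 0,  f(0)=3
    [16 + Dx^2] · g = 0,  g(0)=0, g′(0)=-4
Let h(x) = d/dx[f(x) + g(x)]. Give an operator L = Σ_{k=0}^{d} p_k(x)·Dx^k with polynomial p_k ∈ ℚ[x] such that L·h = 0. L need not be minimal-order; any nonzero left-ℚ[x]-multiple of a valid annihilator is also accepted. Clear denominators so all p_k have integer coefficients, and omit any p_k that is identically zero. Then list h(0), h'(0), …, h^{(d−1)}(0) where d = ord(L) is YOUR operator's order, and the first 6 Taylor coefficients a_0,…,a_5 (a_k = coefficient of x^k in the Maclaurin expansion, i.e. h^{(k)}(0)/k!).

f: a_k = 3, 3, -3/2, 3/2, -15/8, 21/8, …
g: a_k = 0, -4, 0, 32/3, 0, -128/15, …
h₀=f+g: left-lcm gives L₀, ord ≤ 3.
Derive L from L₀ (diff closure).
L = (-496 - 1024·x - 1024·x^2) + (-304 - 1632·x - 3072·x^2 - 2048·x^3)·Dx + (-31 - 64·x - 64·x^2)·Dx^2 + (-19 - 102·x - 192·x^2 - 128·x^3)·Dx^3  (order 3).
h: a_k = -1, -3, 73/2, -15/2, -709/24, -189/8, …
ICs: h(0) = -1, h′(0) = -3, h′′(0) = 73.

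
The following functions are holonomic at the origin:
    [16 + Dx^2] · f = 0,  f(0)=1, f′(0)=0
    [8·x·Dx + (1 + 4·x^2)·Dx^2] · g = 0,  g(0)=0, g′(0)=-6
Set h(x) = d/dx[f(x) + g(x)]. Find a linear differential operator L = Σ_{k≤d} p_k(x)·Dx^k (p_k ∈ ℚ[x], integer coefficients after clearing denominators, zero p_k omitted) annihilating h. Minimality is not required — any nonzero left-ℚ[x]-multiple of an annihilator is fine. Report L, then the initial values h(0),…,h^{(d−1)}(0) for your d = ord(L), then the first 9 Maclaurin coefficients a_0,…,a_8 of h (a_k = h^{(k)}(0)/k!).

L = (-512·x + 5120·x^3 + 4096·x^5) + (16 + 512·x^2 + 2304·x^4 + 2048·x^6)·Dx + (-32·x + 320·x^3 + 256·x^5)·Dx^2 + (1 + 32·x^2 + 144·x^4 + 128·x^6)·Dx^3  (order 3).
h: a_k = -6, -16, 24, 128/3, -96, -512/15, 384, 4096/315, -1536, …
ICs: h(0) = -6, h′(0) = -16, h′′(0) = 48.

f: a_k = 1, 0, -8, 0, 32/3, 0, -256/45, 0, 512/315, …
g: a_k = 0, -6, 0, 8, 0, -96/5, 0, 384/7, 0, …
f+g: L₀ = lclm(L_f,L_g), ord ≤ 2+2.
Differentiate: ansatz ord ≤ ord L₀ ⇒ L.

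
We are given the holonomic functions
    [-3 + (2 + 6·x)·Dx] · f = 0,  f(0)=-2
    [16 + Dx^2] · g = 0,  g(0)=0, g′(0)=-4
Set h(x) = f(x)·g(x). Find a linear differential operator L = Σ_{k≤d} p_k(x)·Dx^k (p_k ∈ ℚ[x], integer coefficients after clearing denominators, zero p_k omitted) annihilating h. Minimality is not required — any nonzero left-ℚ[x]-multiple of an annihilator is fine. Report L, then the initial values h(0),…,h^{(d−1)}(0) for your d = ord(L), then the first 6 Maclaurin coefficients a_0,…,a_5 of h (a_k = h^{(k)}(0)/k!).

L = (91 + 384·x + 576·x^2) + (-12 - 36·x)·Dx + (4 + 24·x + 36·x^2)·Dx^2  (order 2).
h: a_k = 0, 8, 12, -91/3, -37/2, 3781/240, …
ICs: h(0) = 0, h′(0) = 8.

f: a_k = -2, -3, 9/4, -27/8, 405/64, -1701/128, …
g: a_k = 0, -4, 0, 32/3, 0, -128/15, …
f·g: L₀ = L_f ⊗_s L_g, ord ≤ 1·2.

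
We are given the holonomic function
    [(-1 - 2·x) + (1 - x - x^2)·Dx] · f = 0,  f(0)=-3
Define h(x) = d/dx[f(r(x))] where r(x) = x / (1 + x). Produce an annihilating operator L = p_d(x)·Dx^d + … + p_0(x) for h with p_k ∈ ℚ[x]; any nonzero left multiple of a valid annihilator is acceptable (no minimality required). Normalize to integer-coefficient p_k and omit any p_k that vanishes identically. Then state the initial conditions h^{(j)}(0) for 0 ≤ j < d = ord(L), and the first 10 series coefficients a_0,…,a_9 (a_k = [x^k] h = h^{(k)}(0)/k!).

f: a_k = -3, -3, -6, -9, -15, -24, -39, -63, -102, -165, …
Substitute x→r, Dx→(1/r')Dx; clear ⇒ L₀.
h₀' ⇒ L via d/dx closure of L₀.
L = (2 + 6·x + 12·x^2 + 6·x^3) + (-1 - 5·x - 6·x^2 + x^3 + 3·x^4)·Dx  (order 1).
h: a_k = -3, -6, 0, -12, 15, -36, 63, -120, 216, -390, …
ICs: h(0) = -3.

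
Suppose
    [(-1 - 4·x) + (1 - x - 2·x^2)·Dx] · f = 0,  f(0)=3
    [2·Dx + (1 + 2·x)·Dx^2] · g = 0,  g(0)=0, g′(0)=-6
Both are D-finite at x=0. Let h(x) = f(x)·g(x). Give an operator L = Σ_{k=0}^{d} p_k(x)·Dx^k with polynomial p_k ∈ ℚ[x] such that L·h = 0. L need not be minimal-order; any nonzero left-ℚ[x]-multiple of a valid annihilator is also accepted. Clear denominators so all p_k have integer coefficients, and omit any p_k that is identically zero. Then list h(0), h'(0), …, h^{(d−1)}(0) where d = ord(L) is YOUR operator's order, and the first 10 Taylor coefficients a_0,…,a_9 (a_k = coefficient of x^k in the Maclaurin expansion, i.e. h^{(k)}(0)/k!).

L = (6 + 16·x) + (14·x + 20·x^2)·Dx + (-1 - x + 4·x^2 + 4·x^3)·Dx^2  (order 2).
h: a_k = 0, -18, 0, -60, -24, -1008/5, -768/5, -25248/35, -5184/7, -94336/35, …
ICs: h(0) = 0, h′(0) = -18.

f: a_k = 3, 3, 9, 15, 33, 63, 129, 255, 513, 1023, …
g: a_k = 0, -6, 6, -8, 12, -96/5, 32, -384/7, 96, -512/3, …
h₀=f·g: eliminate ⇒ L₀, order ≤ 1·2.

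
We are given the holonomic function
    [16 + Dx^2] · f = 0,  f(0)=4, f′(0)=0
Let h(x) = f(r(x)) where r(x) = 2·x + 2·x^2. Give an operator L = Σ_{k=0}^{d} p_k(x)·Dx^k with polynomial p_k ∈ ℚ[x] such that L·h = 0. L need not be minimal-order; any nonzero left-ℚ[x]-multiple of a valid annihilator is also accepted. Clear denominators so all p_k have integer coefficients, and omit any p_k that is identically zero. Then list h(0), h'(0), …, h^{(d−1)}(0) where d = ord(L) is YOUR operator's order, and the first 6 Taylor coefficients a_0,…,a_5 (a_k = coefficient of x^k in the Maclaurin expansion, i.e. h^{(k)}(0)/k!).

L = (64 + 384·x + 768·x^2 + 512·x^3) - 2·Dx + (1 + 2·x)·Dx^2  (order 2).
h: a_k = 4, 0, -128, -256, 1664/3, 8192/3, …
ICs: h(0) = 4, h′(0) = 0.

f: a_k = 4, 0, -32, 0, 128/3, 0, …
h₀=f(r): pull back L_f along r ⇒ L₀.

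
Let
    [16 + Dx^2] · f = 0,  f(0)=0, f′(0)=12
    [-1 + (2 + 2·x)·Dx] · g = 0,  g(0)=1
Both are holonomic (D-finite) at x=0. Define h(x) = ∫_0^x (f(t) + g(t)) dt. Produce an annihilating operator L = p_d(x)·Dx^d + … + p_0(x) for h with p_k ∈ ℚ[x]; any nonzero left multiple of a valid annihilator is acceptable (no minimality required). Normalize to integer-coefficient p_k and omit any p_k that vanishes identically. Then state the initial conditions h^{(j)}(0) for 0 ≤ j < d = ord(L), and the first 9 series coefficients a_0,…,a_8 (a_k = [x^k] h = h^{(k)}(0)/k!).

L = (-1072 - 2048·x - 1024·x^2)·Dx + (2016 + 6112·x + 6144·x^2 + 2048·x^3)·Dx^2 + (-67 - 128·x - 64·x^2)·Dx^3 + (126 + 382·x + 384·x^2 + 128·x^3)·Dx^4  (order 4).
h: a_k = 0, 1, 25/4, -1/24, -511/64, -1/128, 32803/7680, -3/1024, -2093687/1720320, …
ICs: h(0) = 0, h′(0) = 1, h′′(0) = 25/2, h′′′(0) = -1/4.

f: a_k = 0, 12, 0, -32, 0, 128/5, 0, -1024/105, 0, …
g: a_k = 1, 1/2, -1/8, 1/16, -5/128, 7/256, -21/1024, 33/2048, -429/32768, …
L₀ := lclm(L_f,L_g); ord L₀ ≤ 2+1.
∫: right-multiply L₀ by Dx.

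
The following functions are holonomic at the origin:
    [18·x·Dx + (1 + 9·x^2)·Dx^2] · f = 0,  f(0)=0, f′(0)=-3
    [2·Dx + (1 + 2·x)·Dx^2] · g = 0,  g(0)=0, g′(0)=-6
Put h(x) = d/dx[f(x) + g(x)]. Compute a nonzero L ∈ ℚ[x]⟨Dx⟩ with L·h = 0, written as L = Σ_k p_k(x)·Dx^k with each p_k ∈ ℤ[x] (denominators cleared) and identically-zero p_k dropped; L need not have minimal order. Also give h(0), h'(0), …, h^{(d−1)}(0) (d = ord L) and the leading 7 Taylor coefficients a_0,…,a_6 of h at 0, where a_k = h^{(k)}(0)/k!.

L = (-18 - 108·x + 486·x^2 + 324·x^3) + (-13 - 36·x + 135·x^2 + 972·x^3 + 648·x^4)·Dx + (-1 + 7·x + 18·x^2 + 81·x^3 + 243·x^4 + 162·x^5)·Dx^2  (order 2).
h: a_k = -9, 12, 3, 48, -339, 192, 1803, …
ICs: h(0) = -9, h′(0) = 12.

f: a_k = 0, -3, 0, 9, 0, -243/5, 0, …
g: a_k = 0, -6, 6, -8, 12, -96/5, 32, …
Weyl lclm of L_f,L_g ⇒ L₀ (ord ≤ 4).
Differentiate: ansatz ord ≤ ord L₀ ⇒ L.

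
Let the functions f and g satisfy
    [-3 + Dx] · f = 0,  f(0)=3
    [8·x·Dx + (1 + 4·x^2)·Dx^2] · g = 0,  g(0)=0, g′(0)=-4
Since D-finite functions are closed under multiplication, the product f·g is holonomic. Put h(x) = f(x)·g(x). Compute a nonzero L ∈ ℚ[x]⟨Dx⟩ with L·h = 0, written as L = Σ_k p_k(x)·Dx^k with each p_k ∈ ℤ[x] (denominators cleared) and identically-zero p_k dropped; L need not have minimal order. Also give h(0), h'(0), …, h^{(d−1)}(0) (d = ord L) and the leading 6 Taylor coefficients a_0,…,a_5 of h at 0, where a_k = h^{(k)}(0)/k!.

f: a_k = 3, 9, 27/2, 27/2, 81/8, 243/40, …
g: a_k = 0, -4, 0, 16/3, 0, -64/5, …
Product ⇒ symmetric product L₀, ord ≤ 2.
L = (9 - 24·x + 36·x^2) + (-6 + 8·x - 24·x^2)·Dx + (1 + 4·x^2)·Dx^2  (order 2).
h: a_k = 0, -12, -36, -38, -6, -69/10, …
ICs: h(0) = 0, h′(0) = -12.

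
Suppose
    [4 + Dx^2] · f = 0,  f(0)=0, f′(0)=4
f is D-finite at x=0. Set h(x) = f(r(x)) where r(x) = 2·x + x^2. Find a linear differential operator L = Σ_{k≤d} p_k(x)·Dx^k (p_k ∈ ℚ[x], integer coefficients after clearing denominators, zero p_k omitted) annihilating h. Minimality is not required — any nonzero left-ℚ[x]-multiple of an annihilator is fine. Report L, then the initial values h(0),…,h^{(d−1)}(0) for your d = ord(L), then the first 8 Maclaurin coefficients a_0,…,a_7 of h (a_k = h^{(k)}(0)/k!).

f: a_k = 0, 4, 0, -8/3, 0, 8/15, 0, -16/315, …
L₀ from L_f via x↦r, Dx↦r'^{-1}Dx.
L = (16 + 48·x + 48·x^2 + 16·x^3) - Dx + (1 + x)·Dx^2  (order 2).
h: a_k = 0, 8, 4, -64/3, -32, 16/15, 40, 11392/315, …
ICs: h(0) = 0, h′(0) = 8.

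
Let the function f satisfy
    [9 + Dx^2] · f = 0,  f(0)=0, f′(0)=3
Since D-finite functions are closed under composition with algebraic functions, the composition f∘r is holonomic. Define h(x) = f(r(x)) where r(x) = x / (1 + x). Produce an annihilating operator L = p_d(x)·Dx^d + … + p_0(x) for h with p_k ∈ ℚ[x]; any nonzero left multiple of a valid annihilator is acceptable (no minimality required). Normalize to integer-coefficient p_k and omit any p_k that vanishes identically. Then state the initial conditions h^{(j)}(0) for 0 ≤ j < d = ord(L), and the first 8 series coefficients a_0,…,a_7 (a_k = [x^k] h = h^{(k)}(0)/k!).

f: a_k = 0, 3, 0, -9/2, 0, 81/40, 0, -243/560, …
Substitute x→r, Dx→(1/r')Dx; clear ⇒ L₀.
L = 9 + (2 + 6·x + 6·x^2 + 2·x^3)·Dx + (1 + 4·x + 6·x^2 + 4·x^3 + x^4)·Dx^2  (order 2).
h: a_k = 0, 3, -3, -3/2, 21/2, -879/40, 255/8, -19353/560, …
ICs: h(0) = 0, h′(0) = 3.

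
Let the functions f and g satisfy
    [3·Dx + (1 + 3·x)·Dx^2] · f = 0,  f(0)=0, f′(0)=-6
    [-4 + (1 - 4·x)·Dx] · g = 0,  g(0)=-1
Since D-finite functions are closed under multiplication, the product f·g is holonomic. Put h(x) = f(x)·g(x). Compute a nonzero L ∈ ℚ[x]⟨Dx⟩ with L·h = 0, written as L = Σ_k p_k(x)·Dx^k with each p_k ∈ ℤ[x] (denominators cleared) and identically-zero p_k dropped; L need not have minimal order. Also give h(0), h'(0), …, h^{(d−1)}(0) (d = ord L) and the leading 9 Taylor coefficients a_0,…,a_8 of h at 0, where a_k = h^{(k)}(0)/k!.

f: a_k = 0, -6, 9, -18, 81/2, -486/5, 243, -4374/7, 6561/4, …
g: a_k = -1, -4, -16, -64, -256, -1024, -4096, -16384, -65536, …
Sym-product of L_f,L_g gives L₀ (≤ ord 2).
L = 12 + (5 + 36·x)·Dx + (-1 + x + 12·x^2)·Dx^2  (order 2).
h: a_k = 0, 6, 15, 78, 543/2, 5916/5, 22449/5, 650442/35, 10177437/140, …
ICs: h(0) = 0, h′(0) = 6.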